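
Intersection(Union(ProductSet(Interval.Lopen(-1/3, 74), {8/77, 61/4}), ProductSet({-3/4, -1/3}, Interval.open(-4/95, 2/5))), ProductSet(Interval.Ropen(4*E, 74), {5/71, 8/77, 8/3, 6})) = ProductSet(Interval.Ropen(4*E, 74), {8/77})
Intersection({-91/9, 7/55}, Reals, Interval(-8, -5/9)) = EmptySet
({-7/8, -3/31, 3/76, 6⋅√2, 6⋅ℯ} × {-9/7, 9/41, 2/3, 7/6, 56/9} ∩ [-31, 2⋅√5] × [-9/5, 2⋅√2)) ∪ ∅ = {-7/8, -3/31, 3/76} × {-9/7, 9/41, 2/3, 7/6}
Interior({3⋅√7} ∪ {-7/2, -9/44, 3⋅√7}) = ∅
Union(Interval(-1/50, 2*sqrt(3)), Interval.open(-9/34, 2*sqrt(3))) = Interval.Lopen(-9/34, 2*sqrt(3))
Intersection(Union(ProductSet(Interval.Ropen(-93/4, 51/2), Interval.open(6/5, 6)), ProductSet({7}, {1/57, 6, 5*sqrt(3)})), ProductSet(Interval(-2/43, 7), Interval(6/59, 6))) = Union(ProductSet({7}, {6}), ProductSet(Interval(-2/43, 7), Interval.open(6/5, 6)))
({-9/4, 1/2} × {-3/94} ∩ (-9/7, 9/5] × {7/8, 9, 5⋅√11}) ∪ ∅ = ∅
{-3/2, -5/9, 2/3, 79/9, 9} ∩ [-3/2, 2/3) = {-3/2, -5/9}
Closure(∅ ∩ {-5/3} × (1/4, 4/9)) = ∅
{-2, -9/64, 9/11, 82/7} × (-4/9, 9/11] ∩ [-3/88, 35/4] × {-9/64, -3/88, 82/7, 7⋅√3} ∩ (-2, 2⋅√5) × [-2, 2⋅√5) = {9/11} × {-9/64, -3/88}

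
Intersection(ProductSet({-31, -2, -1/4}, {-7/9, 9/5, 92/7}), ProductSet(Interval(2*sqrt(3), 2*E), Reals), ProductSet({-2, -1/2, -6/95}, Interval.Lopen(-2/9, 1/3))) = EmptySet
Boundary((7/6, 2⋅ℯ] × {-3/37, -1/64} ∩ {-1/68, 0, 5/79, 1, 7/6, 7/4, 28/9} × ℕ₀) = ∅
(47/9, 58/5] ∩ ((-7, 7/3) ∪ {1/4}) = ∅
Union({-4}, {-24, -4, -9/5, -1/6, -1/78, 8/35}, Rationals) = Rationals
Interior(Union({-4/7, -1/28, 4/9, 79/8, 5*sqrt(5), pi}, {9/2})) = EmptySet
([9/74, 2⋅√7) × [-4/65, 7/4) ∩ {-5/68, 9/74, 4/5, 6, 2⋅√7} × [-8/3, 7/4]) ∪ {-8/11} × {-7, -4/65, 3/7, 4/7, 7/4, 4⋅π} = ({9/74, 4/5} × [-4/65, 7/4)) ∪ ({-8/11} × {-7, -4/65, 3/7, 4/7, 7/4, 4⋅π})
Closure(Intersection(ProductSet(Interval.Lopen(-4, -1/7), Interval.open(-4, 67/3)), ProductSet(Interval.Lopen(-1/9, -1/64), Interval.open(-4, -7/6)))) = EmptySet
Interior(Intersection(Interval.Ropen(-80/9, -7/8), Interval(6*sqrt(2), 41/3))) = EmptySet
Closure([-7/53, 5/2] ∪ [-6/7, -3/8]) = [-6/7, -3/8] ∪ [-7/53, 5/2]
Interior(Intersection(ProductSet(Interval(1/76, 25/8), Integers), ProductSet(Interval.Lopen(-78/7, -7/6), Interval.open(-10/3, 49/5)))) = EmptySet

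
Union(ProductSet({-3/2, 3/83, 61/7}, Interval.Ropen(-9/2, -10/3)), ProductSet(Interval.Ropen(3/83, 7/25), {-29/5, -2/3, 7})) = Union(ProductSet({-3/2, 3/83, 61/7}, Interval.Ropen(-9/2, -10/3)), ProductSet(Interval.Ropen(3/83, 7/25), {-29/5, -2/3, 7}))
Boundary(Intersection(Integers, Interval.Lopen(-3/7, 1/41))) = Range(0, 1, 1)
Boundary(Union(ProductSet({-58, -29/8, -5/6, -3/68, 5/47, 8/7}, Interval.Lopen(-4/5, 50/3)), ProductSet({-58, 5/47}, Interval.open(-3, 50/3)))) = Union(ProductSet({-58, 5/47}, Interval(-3, 50/3)), ProductSet({-58, -29/8, -5/6, -3/68, 5/47, 8/7}, Interval(-4/5, 50/3)))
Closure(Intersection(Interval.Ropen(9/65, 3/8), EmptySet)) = EmptySet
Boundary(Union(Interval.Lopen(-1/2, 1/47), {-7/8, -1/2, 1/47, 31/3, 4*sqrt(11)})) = {-7/8, -1/2, 1/47, 31/3, 4*sqrt(11)}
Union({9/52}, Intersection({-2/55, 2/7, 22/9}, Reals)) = {-2/55, 9/52, 2/7, 22/9}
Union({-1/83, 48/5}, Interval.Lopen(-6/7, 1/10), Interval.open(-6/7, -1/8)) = Union({48/5}, Interval.Lopen(-6/7, 1/10))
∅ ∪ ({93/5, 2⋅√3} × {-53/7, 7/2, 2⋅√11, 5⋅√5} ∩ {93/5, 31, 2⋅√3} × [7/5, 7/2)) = ∅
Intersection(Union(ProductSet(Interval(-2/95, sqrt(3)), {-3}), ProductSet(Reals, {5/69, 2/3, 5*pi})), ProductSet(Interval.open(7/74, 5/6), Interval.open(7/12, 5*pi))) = ProductSet(Interval.open(7/74, 5/6), {2/3})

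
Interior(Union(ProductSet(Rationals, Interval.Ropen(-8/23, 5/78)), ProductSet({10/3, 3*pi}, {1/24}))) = EmptySet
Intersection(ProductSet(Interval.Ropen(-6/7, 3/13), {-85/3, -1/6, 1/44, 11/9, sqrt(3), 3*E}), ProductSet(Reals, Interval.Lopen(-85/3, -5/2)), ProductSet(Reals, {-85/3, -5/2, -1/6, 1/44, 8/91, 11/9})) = EmptySet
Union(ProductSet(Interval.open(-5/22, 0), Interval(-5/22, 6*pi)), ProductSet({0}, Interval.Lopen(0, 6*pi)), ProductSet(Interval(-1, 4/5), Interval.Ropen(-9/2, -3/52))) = Union(ProductSet({0}, Interval.Lopen(0, 6*pi)), ProductSet(Interval(-1, 4/5), Interval.Ropen(-9/2, -3/52)), ProductSet(Interval.open(-5/22, 0), Interval(-5/22, 6*pi)))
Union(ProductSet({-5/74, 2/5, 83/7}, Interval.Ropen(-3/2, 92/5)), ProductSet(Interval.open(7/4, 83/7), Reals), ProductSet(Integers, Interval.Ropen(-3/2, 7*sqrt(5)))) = Union(ProductSet({-5/74, 2/5, 83/7}, Interval.Ropen(-3/2, 92/5)), ProductSet(Integers, Interval.Ropen(-3/2, 7*sqrt(5))), ProductSet(Interval.open(7/4, 83/7), Reals))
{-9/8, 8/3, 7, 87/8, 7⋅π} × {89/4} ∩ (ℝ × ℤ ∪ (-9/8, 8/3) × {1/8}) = ∅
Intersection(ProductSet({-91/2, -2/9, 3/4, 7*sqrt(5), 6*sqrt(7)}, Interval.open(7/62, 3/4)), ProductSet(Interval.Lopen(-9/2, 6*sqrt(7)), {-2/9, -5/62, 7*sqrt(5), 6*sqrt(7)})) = EmptySet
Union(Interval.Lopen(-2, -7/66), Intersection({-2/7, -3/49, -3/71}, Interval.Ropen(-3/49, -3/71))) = Union({-3/49}, Interval.Lopen(-2, -7/66))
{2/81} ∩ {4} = ∅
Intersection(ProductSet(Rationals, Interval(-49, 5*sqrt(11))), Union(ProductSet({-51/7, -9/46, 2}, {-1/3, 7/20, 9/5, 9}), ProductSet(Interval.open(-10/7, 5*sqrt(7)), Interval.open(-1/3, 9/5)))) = Union(ProductSet({-51/7, -9/46, 2}, {-1/3, 7/20, 9/5, 9}), ProductSet(Intersection(Interval.open(-10/7, 5*sqrt(7)), Rationals), Interval.open(-1/3, 9/5)))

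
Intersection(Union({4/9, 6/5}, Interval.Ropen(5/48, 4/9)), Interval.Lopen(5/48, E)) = Union({6/5}, Interval.Lopen(5/48, 4/9))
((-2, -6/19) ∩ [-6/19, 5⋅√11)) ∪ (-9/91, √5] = (-9/91, √5]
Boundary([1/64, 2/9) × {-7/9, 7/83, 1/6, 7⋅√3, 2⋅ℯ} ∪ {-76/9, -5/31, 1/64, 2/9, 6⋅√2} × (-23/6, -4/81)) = ({-76/9, -5/31, 1/64, 2/9, 6⋅√2} × [-23/6, -4/81]) ∪ ([1/64, 2/9] × {-7/9, 7/83, 1/6, 7⋅√3, 2⋅ℯ})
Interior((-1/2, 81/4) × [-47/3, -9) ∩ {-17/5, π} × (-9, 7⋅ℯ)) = ∅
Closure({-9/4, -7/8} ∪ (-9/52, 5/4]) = {-9/4, -7/8} ∪ [-9/52, 5/4]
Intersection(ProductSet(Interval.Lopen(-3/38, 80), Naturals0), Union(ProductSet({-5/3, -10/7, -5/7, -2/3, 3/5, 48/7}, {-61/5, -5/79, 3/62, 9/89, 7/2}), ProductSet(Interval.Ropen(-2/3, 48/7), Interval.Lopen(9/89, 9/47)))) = EmptySet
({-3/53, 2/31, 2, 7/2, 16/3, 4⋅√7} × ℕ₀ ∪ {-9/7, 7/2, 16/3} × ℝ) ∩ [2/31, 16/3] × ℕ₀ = {2/31, 2, 7/2, 16/3} × ℕ₀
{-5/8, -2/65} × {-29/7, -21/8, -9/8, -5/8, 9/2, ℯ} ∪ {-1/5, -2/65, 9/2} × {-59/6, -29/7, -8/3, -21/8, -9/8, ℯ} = ({-5/8, -2/65} × {-29/7, -21/8, -9/8, -5/8, 9/2, ℯ}) ∪ ({-1/5, -2/65, 9/2} × {-59/6, -29/7, -8/3, -21/8, -9/8, ℯ})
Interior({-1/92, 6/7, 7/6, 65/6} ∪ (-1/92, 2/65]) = (-1/92, 2/65)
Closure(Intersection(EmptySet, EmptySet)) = EmptySet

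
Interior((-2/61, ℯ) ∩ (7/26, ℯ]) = (7/26, ℯ)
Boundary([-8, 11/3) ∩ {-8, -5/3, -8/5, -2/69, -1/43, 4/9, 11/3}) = {-8, -5/3, -8/5, -2/69, -1/43, 4/9}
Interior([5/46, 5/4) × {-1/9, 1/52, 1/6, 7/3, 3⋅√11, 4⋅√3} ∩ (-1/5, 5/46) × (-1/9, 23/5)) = ∅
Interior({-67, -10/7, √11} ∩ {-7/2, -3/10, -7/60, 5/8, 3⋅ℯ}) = ∅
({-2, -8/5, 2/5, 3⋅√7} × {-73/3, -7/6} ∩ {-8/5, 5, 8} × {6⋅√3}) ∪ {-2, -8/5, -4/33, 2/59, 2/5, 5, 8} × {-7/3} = {-2, -8/5, -4/33, 2/59, 2/5, 5, 8} × {-7/3}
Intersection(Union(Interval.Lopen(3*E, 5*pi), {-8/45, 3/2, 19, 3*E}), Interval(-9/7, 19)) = Union({-8/45, 3/2, 19}, Interval(3*E, 5*pi))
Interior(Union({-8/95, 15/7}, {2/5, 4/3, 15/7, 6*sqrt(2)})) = EmptySet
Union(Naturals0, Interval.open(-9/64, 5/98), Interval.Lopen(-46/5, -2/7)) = Union(Interval.Lopen(-46/5, -2/7), Interval.open(-9/64, 5/98), Naturals0)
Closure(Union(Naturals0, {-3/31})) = Union({-3/31}, Naturals0)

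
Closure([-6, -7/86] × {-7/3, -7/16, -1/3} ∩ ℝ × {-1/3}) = [-6, -7/86] × {-1/3}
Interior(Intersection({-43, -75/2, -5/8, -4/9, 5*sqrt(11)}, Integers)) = EmptySet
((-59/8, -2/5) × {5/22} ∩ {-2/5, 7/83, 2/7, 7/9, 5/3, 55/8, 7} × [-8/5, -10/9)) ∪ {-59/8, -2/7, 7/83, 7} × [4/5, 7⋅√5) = {-59/8, -2/7, 7/83, 7} × [4/5, 7⋅√5)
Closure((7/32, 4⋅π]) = [7/32, 4⋅π]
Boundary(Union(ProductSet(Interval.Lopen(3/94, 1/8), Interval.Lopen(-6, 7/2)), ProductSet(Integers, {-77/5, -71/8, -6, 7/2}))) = Union(ProductSet({3/94, 1/8}, Interval(-6, 7/2)), ProductSet(Integers, {-77/5, -71/8, -6, 7/2}), ProductSet(Interval(3/94, 1/8), {-6, 7/2}))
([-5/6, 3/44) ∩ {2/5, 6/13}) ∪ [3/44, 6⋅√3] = [3/44, 6⋅√3]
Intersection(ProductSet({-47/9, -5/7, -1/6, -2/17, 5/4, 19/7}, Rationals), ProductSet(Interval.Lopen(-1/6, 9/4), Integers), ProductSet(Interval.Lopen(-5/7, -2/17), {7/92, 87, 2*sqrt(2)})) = ProductSet({-2/17}, {87})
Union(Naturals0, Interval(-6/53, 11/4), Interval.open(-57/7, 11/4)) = Union(Interval.Lopen(-57/7, 11/4), Naturals0)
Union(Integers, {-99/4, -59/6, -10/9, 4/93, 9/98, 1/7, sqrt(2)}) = Union({-99/4, -59/6, -10/9, 4/93, 9/98, 1/7, sqrt(2)}, Integers)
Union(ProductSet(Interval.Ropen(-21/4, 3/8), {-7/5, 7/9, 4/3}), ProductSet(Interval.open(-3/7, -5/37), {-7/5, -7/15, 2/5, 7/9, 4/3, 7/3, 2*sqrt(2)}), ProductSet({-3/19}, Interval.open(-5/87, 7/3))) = Union(ProductSet({-3/19}, Interval.open(-5/87, 7/3)), ProductSet(Interval.Ropen(-21/4, 3/8), {-7/5, 7/9, 4/3}), ProductSet(Interval.open(-3/7, -5/37), {-7/5, -7/15, 2/5, 7/9, 4/3, 7/3, 2*sqrt(2)}))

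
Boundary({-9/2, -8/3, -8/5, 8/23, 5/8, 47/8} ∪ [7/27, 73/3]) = {-9/2, -8/3, -8/5, 7/27, 73/3}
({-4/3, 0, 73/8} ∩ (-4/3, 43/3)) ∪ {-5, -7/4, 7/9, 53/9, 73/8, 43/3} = {-5, -7/4, 0, 7/9, 53/9, 73/8, 43/3}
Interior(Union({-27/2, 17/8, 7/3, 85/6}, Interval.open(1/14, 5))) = Interval.open(1/14, 5)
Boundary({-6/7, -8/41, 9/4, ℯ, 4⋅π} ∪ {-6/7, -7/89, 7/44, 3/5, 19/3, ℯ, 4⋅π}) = {-6/7, -8/41, -7/89, 7/44, 3/5, 9/4, 19/3, ℯ, 4⋅π}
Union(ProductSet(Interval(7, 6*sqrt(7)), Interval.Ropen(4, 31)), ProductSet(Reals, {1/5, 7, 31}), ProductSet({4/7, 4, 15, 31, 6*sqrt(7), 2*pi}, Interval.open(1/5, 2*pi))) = Union(ProductSet({4/7, 4, 15, 31, 6*sqrt(7), 2*pi}, Interval.open(1/5, 2*pi)), ProductSet(Interval(7, 6*sqrt(7)), Interval.Ropen(4, 31)), ProductSet(Reals, {1/5, 7, 31}))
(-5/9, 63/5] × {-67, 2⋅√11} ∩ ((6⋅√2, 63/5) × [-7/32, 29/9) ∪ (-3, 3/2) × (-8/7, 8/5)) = ∅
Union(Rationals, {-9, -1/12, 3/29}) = Rationals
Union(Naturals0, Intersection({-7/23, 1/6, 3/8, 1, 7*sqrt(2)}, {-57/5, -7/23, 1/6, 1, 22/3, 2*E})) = Union({-7/23, 1/6}, Naturals0)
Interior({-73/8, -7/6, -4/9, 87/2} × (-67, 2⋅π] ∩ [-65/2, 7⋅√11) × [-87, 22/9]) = ∅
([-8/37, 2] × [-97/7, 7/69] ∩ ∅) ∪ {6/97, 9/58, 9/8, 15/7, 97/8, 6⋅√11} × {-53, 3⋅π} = {6/97, 9/58, 9/8, 15/7, 97/8, 6⋅√11} × {-53, 3⋅π}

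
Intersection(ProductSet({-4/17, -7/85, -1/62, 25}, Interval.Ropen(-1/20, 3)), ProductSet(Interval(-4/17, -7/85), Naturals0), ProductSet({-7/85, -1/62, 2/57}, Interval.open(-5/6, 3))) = ProductSet({-7/85}, Range(0, 3, 1))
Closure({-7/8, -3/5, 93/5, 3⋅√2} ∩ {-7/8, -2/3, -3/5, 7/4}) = {-7/8, -3/5}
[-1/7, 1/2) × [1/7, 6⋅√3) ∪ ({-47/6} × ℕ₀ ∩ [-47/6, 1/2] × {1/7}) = [-1/7, 1/2) × [1/7, 6⋅√3)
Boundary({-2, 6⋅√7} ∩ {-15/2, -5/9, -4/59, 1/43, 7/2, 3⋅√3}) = ∅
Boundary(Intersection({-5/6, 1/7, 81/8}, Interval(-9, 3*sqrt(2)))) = {-5/6, 1/7}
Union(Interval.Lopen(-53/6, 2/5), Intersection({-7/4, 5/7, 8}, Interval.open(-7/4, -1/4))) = Interval.Lopen(-53/6, 2/5)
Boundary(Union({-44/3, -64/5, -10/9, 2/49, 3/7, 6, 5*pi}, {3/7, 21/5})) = {-44/3, -64/5, -10/9, 2/49, 3/7, 21/5, 6, 5*pi}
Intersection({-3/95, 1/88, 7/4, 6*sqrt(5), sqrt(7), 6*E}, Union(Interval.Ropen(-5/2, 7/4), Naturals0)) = {-3/95, 1/88}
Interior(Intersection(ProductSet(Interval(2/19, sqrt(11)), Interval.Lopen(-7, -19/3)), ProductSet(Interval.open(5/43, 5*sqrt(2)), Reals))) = ProductSet(Interval.open(5/43, sqrt(11)), Interval.open(-7, -19/3))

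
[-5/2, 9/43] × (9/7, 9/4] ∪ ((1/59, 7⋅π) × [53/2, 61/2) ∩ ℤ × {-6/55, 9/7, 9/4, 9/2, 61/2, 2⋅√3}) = [-5/2, 9/43] × (9/7, 9/4]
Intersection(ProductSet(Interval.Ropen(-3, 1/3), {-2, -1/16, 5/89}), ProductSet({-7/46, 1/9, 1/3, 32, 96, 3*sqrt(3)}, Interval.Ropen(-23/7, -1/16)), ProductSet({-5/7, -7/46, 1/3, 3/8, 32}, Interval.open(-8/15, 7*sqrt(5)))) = EmptySet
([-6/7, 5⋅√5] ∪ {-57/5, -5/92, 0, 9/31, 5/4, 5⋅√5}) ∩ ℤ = {0, 1, …, 11}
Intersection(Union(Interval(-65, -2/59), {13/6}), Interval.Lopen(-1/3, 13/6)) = Union({13/6}, Interval.Lopen(-1/3, -2/59))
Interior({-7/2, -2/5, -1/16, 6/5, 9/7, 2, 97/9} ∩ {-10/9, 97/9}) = ∅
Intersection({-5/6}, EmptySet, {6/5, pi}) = EmptySet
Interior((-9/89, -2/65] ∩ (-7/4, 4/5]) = (-9/89, -2/65)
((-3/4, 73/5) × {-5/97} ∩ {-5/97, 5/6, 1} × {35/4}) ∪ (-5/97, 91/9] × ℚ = (-5/97, 91/9] × ℚ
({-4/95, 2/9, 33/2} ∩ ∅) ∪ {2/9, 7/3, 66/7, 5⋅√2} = {2/9, 7/3, 66/7, 5⋅√2}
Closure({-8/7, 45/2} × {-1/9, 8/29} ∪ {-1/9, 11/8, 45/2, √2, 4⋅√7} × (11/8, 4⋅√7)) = ({-8/7, 45/2} × {-1/9, 8/29}) ∪ ({-1/9, 11/8, 45/2, √2, 4⋅√7} × [11/8, 4⋅√7])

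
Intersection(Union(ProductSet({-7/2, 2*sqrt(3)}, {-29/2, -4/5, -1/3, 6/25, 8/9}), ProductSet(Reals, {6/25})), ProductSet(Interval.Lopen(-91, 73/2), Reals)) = Union(ProductSet({-7/2, 2*sqrt(3)}, {-29/2, -4/5, -1/3, 6/25, 8/9}), ProductSet(Interval.Lopen(-91, 73/2), {6/25}))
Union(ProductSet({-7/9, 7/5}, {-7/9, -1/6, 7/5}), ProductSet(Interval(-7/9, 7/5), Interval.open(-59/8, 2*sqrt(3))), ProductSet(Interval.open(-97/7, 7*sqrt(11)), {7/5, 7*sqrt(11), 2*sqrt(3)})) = Union(ProductSet(Interval.open(-97/7, 7*sqrt(11)), {7/5, 7*sqrt(11), 2*sqrt(3)}), ProductSet(Interval(-7/9, 7/5), Interval.open(-59/8, 2*sqrt(3))))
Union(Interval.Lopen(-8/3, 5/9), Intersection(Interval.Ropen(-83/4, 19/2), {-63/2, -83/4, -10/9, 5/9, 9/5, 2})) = Union({-83/4, 9/5, 2}, Interval.Lopen(-8/3, 5/9))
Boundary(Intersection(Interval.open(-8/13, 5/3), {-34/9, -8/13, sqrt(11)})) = EmptySet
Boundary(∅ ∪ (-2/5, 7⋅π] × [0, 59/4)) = ({-2/5, 7⋅π} × [0, 59/4]) ∪ ([-2/5, 7⋅π] × {0, 59/4})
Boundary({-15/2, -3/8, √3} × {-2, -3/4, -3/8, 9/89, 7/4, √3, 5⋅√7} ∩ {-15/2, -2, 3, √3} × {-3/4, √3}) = {-15/2, √3} × {-3/4, √3}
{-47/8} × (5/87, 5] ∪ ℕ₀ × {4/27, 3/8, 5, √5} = ({-47/8} × (5/87, 5]) ∪ (ℕ₀ × {4/27, 3/8, 5, √5})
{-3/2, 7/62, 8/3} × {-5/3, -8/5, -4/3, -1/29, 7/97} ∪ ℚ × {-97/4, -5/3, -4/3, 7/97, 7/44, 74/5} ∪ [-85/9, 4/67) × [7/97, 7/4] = (ℚ × {-97/4, -5/3, -4/3, 7/97, 7/44, 74/5}) ∪ ({-3/2, 7/62, 8/3} × {-5/3, -8/5, -4/3, -1/29, 7/97}) ∪ ([-85/9, 4/67) × [7/97, 7/4])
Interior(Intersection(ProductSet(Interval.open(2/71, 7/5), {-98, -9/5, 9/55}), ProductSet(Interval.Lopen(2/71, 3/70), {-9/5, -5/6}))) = EmptySet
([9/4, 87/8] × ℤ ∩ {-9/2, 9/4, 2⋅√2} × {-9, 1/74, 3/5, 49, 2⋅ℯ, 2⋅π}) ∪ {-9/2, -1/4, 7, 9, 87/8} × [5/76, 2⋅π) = ({9/4, 2⋅√2} × {-9, 49}) ∪ ({-9/2, -1/4, 7, 9, 87/8} × [5/76, 2⋅π))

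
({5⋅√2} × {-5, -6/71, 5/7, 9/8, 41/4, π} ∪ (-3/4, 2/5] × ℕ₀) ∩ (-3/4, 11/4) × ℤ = (-3/4, 2/5] × ℕ₀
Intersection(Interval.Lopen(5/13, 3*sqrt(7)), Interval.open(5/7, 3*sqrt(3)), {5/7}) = EmptySet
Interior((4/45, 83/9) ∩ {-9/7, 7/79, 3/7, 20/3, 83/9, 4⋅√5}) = ∅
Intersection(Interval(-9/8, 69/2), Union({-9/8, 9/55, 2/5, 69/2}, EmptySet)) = {-9/8, 9/55, 2/5, 69/2}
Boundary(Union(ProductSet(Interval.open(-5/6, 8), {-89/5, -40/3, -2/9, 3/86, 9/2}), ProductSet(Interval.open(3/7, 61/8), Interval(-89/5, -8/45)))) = Union(ProductSet({3/7, 61/8}, Interval(-89/5, -8/45)), ProductSet(Interval(-5/6, 8), {-89/5, 3/86, 9/2}), ProductSet(Interval(3/7, 61/8), {-89/5, -8/45}), ProductSet(Union(Interval(-5/6, 3/7), Interval(61/8, 8)), {-89/5, -40/3, -2/9, 3/86, 9/2}))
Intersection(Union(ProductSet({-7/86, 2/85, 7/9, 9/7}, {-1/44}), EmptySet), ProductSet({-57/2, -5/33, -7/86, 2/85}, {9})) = EmptySet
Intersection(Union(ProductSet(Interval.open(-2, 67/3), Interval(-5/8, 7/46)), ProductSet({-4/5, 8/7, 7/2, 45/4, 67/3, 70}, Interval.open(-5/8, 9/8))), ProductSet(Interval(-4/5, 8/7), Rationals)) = Union(ProductSet({-4/5, 8/7}, Intersection(Interval.open(-5/8, 9/8), Rationals)), ProductSet(Interval(-4/5, 8/7), Intersection(Interval(-5/8, 7/46), Rationals)))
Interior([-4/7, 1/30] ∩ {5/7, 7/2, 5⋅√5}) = ∅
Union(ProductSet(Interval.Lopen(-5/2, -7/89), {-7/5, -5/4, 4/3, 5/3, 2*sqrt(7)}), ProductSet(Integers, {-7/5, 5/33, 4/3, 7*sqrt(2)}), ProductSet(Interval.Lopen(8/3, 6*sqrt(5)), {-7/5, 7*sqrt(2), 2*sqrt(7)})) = Union(ProductSet(Integers, {-7/5, 5/33, 4/3, 7*sqrt(2)}), ProductSet(Interval.Lopen(-5/2, -7/89), {-7/5, -5/4, 4/3, 5/3, 2*sqrt(7)}), ProductSet(Interval.Lopen(8/3, 6*sqrt(5)), {-7/5, 7*sqrt(2), 2*sqrt(7)}))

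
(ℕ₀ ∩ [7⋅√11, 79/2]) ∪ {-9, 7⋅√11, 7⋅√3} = {-9, 7⋅√11, 7⋅√3} ∪ {24, 25, …, 39}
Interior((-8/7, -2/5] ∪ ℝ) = (-∞, ∞)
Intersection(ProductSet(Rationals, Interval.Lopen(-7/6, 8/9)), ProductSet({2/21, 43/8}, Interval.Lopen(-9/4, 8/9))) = ProductSet({2/21, 43/8}, Interval.Lopen(-7/6, 8/9))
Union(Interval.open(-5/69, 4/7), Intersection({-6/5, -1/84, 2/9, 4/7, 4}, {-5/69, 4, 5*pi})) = Union({4}, Interval.open(-5/69, 4/7))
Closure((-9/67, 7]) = [-9/67, 7]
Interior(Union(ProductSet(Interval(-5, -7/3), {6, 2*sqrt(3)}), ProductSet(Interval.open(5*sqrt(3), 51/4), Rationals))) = EmptySet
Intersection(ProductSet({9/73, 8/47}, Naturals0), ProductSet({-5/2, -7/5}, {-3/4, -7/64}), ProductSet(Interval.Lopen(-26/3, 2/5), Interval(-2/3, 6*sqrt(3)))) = EmptySet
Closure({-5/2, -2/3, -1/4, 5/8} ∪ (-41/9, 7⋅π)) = [-41/9, 7⋅π]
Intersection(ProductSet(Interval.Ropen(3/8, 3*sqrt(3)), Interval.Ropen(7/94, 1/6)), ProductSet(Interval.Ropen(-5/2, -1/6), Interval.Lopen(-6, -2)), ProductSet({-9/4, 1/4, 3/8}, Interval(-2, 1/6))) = EmptySet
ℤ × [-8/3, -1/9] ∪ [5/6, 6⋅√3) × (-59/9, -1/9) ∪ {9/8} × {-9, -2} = ({9/8} × {-9, -2}) ∪ (ℤ × [-8/3, -1/9]) ∪ ([5/6, 6⋅√3) × (-59/9, -1/9))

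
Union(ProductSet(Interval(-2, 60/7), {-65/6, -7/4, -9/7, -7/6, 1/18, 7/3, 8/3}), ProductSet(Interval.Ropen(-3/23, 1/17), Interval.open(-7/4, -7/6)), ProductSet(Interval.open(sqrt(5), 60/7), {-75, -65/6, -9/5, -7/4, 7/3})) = Union(ProductSet(Interval(-2, 60/7), {-65/6, -7/4, -9/7, -7/6, 1/18, 7/3, 8/3}), ProductSet(Interval.Ropen(-3/23, 1/17), Interval.open(-7/4, -7/6)), ProductSet(Interval.open(sqrt(5), 60/7), {-75, -65/6, -9/5, -7/4, 7/3}))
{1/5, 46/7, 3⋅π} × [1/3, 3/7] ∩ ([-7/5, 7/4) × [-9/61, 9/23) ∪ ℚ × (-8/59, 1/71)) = {1/5} × [1/3, 9/23)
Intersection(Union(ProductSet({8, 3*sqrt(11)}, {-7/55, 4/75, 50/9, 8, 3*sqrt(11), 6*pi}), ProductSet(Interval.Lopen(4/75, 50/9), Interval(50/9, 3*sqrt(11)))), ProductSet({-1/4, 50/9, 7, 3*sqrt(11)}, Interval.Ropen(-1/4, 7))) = Union(ProductSet({50/9}, Interval.Ropen(50/9, 7)), ProductSet({3*sqrt(11)}, {-7/55, 4/75, 50/9}))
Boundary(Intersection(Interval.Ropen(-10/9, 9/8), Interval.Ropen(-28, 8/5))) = {-10/9, 9/8}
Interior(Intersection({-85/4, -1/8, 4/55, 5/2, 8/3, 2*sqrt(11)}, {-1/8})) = EmptySet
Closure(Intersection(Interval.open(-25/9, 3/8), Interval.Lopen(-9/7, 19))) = Interval(-9/7, 3/8)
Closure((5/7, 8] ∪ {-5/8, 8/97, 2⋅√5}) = {-5/8, 8/97} ∪ [5/7, 8]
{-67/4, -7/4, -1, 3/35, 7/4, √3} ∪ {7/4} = {-67/4, -7/4, -1, 3/35, 7/4, √3}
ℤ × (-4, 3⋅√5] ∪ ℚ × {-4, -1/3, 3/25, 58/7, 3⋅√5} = (ℤ × (-4, 3⋅√5]) ∪ (ℚ × {-4, -1/3, 3/25, 58/7, 3⋅√5})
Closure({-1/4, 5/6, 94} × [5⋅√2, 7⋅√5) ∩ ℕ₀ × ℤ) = {94} × {8, 9, …, 15}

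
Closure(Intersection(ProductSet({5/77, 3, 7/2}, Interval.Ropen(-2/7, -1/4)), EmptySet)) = EmptySet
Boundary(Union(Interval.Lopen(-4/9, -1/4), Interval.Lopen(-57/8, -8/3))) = {-57/8, -8/3, -4/9, -1/4}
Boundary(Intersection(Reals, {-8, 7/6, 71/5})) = {-8, 7/6, 71/5}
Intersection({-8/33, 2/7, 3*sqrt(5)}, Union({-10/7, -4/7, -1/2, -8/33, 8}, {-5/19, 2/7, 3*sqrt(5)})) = {-8/33, 2/7, 3*sqrt(5)}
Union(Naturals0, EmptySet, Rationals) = Rationals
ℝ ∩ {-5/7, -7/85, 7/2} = {-5/7, -7/85, 7/2}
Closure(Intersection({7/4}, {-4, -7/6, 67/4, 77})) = EmptySet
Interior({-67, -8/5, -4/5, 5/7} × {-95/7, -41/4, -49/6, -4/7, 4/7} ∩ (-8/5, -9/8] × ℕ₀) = ∅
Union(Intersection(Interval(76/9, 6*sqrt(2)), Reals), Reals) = Interval(-oo, oo)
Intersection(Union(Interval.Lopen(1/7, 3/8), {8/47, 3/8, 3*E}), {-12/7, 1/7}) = EmptySet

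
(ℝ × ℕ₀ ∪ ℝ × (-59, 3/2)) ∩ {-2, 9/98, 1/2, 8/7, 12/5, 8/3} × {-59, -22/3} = {-2, 9/98, 1/2, 8/7, 12/5, 8/3} × {-22/3}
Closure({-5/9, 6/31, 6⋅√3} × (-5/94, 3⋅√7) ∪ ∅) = {-5/9, 6/31, 6⋅√3} × [-5/94, 3⋅√7]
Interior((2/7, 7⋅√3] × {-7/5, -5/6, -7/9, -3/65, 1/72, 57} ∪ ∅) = ∅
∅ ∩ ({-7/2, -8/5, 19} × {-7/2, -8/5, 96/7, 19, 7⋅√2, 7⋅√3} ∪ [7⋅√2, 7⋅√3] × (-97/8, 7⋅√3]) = ∅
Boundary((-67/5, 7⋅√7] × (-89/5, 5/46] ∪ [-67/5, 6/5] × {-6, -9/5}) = ({-67/5, 7⋅√7} × [-89/5, 5/46]) ∪ ([-67/5, 7⋅√7] × {-89/5, 5/46})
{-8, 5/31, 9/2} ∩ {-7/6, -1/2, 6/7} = ∅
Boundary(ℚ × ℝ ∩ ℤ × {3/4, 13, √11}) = ℤ × {3/4, 13, √11}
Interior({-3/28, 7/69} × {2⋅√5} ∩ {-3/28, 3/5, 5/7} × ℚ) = ∅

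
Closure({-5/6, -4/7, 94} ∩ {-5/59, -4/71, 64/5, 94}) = {94}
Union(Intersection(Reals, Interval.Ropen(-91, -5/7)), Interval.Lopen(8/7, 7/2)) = Union(Interval.Ropen(-91, -5/7), Interval.Lopen(8/7, 7/2))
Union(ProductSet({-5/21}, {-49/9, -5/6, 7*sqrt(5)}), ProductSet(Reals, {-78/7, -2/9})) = Union(ProductSet({-5/21}, {-49/9, -5/6, 7*sqrt(5)}), ProductSet(Reals, {-78/7, -2/9}))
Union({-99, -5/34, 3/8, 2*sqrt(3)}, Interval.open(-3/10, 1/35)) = Union({-99, 3/8, 2*sqrt(3)}, Interval.open(-3/10, 1/35))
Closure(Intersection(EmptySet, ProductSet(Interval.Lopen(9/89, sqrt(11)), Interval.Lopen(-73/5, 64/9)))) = EmptySet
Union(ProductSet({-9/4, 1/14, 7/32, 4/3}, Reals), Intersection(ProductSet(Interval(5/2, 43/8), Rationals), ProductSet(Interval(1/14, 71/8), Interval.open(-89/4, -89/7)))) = Union(ProductSet({-9/4, 1/14, 7/32, 4/3}, Reals), ProductSet(Interval(5/2, 43/8), Intersection(Interval.open(-89/4, -89/7), Rationals)))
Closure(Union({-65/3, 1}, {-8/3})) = {-65/3, -8/3, 1}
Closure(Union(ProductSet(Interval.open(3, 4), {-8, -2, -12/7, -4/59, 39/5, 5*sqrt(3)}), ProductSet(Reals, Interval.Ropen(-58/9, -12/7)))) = Union(ProductSet(Interval(3, 4), {-8, -12/7, -4/59, 39/5, 5*sqrt(3)}), ProductSet(Interval.open(3, 4), {-8, -2, -12/7, -4/59, 39/5, 5*sqrt(3)}), ProductSet(Reals, Interval(-58/9, -12/7)))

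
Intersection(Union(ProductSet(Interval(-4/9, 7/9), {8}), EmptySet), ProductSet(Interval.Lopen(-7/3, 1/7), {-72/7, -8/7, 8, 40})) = ProductSet(Interval(-4/9, 1/7), {8})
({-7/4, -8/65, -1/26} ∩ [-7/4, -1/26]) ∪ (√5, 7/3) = {-7/4, -8/65, -1/26} ∪ (√5, 7/3)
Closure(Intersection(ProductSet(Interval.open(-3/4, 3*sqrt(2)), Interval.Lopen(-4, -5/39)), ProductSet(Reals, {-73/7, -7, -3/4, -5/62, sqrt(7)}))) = ProductSet(Interval(-3/4, 3*sqrt(2)), {-3/4})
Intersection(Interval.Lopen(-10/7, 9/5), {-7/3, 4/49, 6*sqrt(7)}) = {4/49}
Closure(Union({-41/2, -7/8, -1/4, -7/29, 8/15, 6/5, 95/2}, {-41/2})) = {-41/2, -7/8, -1/4, -7/29, 8/15, 6/5, 95/2}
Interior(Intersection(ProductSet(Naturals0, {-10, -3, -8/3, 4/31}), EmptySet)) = EmptySet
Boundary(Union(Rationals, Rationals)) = Reals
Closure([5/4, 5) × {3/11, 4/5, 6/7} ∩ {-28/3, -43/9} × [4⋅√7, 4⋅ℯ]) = ∅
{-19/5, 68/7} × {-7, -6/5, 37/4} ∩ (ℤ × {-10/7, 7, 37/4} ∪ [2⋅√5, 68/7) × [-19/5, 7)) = ∅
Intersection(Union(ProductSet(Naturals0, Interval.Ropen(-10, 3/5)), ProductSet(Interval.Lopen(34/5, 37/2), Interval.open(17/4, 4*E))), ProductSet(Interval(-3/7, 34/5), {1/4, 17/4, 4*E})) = ProductSet(Range(0, 7, 1), {1/4})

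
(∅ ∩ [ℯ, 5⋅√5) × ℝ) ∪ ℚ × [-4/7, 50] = ℚ × [-4/7, 50]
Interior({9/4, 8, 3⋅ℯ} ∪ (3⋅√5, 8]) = (3⋅√5, 8)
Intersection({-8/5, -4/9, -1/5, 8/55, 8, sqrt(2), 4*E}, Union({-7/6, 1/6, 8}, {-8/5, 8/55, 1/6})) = {-8/5, 8/55, 8}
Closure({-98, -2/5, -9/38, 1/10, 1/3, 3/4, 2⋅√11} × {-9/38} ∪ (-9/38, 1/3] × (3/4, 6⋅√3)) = ({-9/38, 1/3} × [3/4, 6⋅√3]) ∪ ([-9/38, 1/3] × {3/4, 6⋅√3}) ∪ ({-98, -2/5, -9/38, 1/10, 1/3, 3/4, 2⋅√11} × {-9/38}) ∪ ((-9/38, 1/3] × (3/4, 6⋅√3))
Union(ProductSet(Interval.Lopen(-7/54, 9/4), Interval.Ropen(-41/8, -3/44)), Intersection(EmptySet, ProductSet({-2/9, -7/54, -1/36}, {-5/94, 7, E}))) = ProductSet(Interval.Lopen(-7/54, 9/4), Interval.Ropen(-41/8, -3/44))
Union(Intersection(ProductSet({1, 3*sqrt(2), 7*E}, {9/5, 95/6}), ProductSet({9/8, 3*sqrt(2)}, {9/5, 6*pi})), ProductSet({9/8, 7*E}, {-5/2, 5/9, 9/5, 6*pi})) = Union(ProductSet({3*sqrt(2)}, {9/5}), ProductSet({9/8, 7*E}, {-5/2, 5/9, 9/5, 6*pi}))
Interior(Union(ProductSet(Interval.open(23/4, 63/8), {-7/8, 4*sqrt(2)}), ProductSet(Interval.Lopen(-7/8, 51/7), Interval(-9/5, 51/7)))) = ProductSet(Interval.open(-7/8, 51/7), Interval.open(-9/5, 51/7))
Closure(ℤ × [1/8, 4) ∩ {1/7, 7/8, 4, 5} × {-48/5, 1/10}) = ∅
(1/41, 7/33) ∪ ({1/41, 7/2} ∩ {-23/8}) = (1/41, 7/33)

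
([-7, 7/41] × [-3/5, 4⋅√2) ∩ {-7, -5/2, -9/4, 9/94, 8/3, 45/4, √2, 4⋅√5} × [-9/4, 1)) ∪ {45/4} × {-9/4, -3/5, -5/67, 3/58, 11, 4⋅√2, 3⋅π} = ({-7, -5/2, -9/4, 9/94} × [-3/5, 1)) ∪ ({45/4} × {-9/4, -3/5, -5/67, 3/58, 11, 4⋅√2, 3⋅π})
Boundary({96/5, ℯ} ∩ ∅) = ∅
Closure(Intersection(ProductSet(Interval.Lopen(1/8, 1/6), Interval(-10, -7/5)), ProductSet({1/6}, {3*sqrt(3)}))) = EmptySet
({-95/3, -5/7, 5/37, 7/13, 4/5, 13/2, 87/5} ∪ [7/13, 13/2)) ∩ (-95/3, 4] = {-5/7, 5/37} ∪ [7/13, 4]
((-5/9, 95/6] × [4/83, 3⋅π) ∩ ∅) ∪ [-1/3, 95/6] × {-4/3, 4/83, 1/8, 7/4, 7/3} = [-1/3, 95/6] × {-4/3, 4/83, 1/8, 7/4, 7/3}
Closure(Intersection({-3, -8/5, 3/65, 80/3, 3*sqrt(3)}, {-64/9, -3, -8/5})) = {-3, -8/5}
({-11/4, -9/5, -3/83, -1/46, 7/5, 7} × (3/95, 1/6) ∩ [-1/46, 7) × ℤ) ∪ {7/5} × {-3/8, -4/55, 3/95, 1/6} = {7/5} × {-3/8, -4/55, 3/95, 1/6}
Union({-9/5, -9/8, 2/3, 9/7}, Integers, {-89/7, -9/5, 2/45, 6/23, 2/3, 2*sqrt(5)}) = Union({-89/7, -9/5, -9/8, 2/45, 6/23, 2/3, 9/7, 2*sqrt(5)}, Integers)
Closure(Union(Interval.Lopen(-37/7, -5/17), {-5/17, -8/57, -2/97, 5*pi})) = Union({-8/57, -2/97, 5*pi}, Interval(-37/7, -5/17))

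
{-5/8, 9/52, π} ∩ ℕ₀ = ∅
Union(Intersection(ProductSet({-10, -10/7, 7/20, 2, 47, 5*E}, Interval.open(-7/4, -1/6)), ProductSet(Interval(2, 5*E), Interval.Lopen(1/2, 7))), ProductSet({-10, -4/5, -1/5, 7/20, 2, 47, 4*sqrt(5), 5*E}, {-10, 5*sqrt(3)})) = ProductSet({-10, -4/5, -1/5, 7/20, 2, 47, 4*sqrt(5), 5*E}, {-10, 5*sqrt(3)})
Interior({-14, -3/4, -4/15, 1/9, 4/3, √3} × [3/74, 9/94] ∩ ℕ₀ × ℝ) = ∅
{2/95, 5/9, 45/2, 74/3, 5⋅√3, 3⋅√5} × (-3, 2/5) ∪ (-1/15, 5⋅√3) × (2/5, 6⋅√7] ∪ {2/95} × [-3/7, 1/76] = ((-1/15, 5⋅√3) × (2/5, 6⋅√7]) ∪ ({2/95, 5/9, 45/2, 74/3, 5⋅√3, 3⋅√5} × (-3, 2/5))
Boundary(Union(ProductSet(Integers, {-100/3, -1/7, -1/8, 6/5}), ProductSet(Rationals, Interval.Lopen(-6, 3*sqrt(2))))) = Union(ProductSet(Integers, {-100/3, -1/7, -1/8, 6/5}), ProductSet(Reals, Interval(-6, 3*sqrt(2))))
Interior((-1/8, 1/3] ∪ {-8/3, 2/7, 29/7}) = (-1/8, 1/3)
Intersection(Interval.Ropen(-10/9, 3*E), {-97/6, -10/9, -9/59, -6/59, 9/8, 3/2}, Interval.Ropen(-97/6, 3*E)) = {-10/9, -9/59, -6/59, 9/8, 3/2}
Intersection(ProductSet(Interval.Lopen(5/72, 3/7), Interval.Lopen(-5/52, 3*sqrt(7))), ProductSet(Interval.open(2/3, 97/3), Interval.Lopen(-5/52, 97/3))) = EmptySet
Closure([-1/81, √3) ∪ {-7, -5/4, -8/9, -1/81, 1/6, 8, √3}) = {-7, -5/4, -8/9, 8} ∪ [-1/81, √3]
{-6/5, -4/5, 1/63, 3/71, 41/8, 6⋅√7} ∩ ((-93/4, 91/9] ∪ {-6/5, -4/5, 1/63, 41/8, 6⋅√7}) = {-6/5, -4/5, 1/63, 3/71, 41/8, 6⋅√7}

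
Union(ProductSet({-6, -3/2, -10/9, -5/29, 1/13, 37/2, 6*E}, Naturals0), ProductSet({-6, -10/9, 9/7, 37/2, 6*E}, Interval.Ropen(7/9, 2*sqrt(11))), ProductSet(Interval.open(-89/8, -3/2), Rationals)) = Union(ProductSet({-6, -10/9, 9/7, 37/2, 6*E}, Interval.Ropen(7/9, 2*sqrt(11))), ProductSet({-6, -3/2, -10/9, -5/29, 1/13, 37/2, 6*E}, Naturals0), ProductSet(Interval.open(-89/8, -3/2), Rationals))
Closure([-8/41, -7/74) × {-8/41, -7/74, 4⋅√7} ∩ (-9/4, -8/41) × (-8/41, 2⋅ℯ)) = ∅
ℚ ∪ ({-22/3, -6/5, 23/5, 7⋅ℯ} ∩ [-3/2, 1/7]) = ℚ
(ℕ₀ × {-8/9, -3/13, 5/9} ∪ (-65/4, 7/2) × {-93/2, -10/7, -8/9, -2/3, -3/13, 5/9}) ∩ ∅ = ∅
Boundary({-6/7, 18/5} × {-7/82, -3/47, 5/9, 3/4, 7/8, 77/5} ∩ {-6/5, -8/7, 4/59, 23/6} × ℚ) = ∅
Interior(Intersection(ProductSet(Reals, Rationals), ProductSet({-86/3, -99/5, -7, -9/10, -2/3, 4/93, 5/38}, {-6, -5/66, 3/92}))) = EmptySet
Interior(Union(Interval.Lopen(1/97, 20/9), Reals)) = Interval(-oo, oo)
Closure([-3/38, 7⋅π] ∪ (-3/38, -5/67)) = [-3/38, 7⋅π]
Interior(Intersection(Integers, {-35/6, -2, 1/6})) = EmptySet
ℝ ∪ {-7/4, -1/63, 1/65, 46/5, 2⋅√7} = ℝ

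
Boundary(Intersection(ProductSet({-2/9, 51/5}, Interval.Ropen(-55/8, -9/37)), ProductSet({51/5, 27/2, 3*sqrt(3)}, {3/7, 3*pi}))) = EmptySet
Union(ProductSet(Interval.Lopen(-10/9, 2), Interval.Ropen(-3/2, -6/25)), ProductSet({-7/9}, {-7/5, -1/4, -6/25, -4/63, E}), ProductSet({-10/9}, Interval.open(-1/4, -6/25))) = Union(ProductSet({-10/9}, Interval.open(-1/4, -6/25)), ProductSet({-7/9}, {-7/5, -1/4, -6/25, -4/63, E}), ProductSet(Interval.Lopen(-10/9, 2), Interval.Ropen(-3/2, -6/25)))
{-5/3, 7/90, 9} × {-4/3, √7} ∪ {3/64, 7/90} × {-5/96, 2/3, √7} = ({3/64, 7/90} × {-5/96, 2/3, √7}) ∪ ({-5/3, 7/90, 9} × {-4/3, √7})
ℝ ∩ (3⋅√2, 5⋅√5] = (3⋅√2, 5⋅√5]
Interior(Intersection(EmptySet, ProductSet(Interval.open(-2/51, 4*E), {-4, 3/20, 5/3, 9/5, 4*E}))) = EmptySet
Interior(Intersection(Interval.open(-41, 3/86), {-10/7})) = EmptySet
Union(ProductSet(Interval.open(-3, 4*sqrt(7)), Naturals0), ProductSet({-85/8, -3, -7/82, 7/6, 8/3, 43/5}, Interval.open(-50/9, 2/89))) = Union(ProductSet({-85/8, -3, -7/82, 7/6, 8/3, 43/5}, Interval.open(-50/9, 2/89)), ProductSet(Interval.open(-3, 4*sqrt(7)), Naturals0))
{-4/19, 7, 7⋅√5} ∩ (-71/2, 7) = {-4/19}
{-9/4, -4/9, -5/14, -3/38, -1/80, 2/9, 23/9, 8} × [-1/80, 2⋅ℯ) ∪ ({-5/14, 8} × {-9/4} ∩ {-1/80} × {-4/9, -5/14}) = {-9/4, -4/9, -5/14, -3/38, -1/80, 2/9, 23/9, 8} × [-1/80, 2⋅ℯ)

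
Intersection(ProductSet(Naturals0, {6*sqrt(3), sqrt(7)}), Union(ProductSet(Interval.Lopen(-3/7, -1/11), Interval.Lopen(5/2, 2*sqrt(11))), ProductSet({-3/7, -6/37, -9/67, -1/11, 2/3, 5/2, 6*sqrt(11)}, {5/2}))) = EmptySet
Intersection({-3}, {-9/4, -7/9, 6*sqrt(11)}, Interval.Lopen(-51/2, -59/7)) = EmptySet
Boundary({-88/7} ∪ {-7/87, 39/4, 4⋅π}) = {-88/7, -7/87, 39/4, 4⋅π}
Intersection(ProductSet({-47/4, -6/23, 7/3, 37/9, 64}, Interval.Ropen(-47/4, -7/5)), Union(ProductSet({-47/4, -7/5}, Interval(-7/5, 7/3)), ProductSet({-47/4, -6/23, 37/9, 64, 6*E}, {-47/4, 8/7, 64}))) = ProductSet({-47/4, -6/23, 37/9, 64}, {-47/4})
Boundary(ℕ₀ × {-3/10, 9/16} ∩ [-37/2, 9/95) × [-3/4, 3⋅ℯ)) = {0} × {-3/10, 9/16}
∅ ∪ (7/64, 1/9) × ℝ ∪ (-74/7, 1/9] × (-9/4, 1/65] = ((7/64, 1/9) × ℝ) ∪ ((-74/7, 1/9] × (-9/4, 1/65])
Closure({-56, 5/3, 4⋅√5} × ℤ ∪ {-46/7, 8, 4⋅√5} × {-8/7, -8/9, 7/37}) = ({-56, 5/3, 4⋅√5} × ℤ) ∪ ({-46/7, 8, 4⋅√5} × {-8/7, -8/9, 7/37})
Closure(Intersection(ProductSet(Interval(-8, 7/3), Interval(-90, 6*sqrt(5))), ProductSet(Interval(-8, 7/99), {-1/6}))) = ProductSet(Interval(-8, 7/99), {-1/6})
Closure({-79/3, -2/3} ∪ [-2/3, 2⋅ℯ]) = {-79/3} ∪ [-2/3, 2⋅ℯ]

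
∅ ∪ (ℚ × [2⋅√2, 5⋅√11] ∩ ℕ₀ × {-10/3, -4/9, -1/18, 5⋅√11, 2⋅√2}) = ℕ₀ × {5⋅√11, 2⋅√2}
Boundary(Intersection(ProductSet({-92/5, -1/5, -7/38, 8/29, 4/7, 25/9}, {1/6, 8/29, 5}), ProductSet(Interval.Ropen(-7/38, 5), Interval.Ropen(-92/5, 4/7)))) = ProductSet({-7/38, 8/29, 4/7, 25/9}, {1/6, 8/29})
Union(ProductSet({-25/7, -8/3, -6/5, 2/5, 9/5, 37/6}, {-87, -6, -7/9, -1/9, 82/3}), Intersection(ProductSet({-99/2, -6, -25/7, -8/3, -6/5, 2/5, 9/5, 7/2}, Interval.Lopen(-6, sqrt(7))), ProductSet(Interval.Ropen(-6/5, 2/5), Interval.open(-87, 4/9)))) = Union(ProductSet({-6/5}, Interval.open(-6, 4/9)), ProductSet({-25/7, -8/3, -6/5, 2/5, 9/5, 37/6}, {-87, -6, -7/9, -1/9, 82/3}))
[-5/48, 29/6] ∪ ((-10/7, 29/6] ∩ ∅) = [-5/48, 29/6]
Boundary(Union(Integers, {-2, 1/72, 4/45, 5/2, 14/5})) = Union({1/72, 4/45, 5/2, 14/5}, Integers)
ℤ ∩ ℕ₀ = ℕ₀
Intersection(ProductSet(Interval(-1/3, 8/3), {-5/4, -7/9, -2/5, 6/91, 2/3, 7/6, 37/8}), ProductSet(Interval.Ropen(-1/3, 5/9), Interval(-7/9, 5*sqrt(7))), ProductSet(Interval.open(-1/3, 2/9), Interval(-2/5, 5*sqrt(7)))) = ProductSet(Interval.open(-1/3, 2/9), {-2/5, 6/91, 2/3, 7/6, 37/8})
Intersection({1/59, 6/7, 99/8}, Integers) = EmptySet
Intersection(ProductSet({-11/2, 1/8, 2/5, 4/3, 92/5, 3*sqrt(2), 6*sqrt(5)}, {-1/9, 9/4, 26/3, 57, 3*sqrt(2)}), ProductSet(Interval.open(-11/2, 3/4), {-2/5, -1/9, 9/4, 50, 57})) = ProductSet({1/8, 2/5}, {-1/9, 9/4, 57})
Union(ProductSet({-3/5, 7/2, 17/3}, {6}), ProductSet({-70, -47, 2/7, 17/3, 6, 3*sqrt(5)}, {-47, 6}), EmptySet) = Union(ProductSet({-3/5, 7/2, 17/3}, {6}), ProductSet({-70, -47, 2/7, 17/3, 6, 3*sqrt(5)}, {-47, 6}))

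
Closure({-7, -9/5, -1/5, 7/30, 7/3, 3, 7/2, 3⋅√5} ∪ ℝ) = ℝ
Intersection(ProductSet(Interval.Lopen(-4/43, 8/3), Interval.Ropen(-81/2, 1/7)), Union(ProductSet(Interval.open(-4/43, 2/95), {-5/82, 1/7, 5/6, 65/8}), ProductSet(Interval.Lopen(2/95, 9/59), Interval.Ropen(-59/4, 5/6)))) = Union(ProductSet(Interval.open(-4/43, 2/95), {-5/82}), ProductSet(Interval.Lopen(2/95, 9/59), Interval.Ropen(-59/4, 1/7)))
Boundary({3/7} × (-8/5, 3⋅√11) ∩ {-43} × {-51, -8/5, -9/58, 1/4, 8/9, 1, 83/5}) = ∅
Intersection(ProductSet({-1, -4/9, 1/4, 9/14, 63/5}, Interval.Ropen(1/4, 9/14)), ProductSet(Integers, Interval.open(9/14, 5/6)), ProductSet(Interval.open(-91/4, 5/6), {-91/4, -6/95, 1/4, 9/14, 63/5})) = EmptySet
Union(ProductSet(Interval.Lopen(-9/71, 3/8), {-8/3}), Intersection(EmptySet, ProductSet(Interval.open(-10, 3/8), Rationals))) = ProductSet(Interval.Lopen(-9/71, 3/8), {-8/3})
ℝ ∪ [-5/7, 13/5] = (-∞, ∞)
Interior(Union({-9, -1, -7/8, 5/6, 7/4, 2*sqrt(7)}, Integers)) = EmptySet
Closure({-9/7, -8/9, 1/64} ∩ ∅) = ∅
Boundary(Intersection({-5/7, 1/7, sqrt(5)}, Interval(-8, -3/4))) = EmptySet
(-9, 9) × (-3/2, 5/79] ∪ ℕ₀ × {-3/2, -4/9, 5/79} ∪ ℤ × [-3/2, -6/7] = (ℕ₀ × {-3/2, -4/9, 5/79}) ∪ (ℤ × [-3/2, -6/7]) ∪ ((-9, 9) × (-3/2, 5/79])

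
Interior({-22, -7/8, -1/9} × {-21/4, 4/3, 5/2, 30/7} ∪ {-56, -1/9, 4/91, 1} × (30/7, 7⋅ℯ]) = ∅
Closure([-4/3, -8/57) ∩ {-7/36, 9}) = {-7/36}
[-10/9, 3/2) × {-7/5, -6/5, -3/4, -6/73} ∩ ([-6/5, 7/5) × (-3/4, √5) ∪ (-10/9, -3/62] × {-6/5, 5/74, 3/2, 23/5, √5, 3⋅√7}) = ((-10/9, -3/62] × {-6/5}) ∪ ([-10/9, 7/5) × {-6/73})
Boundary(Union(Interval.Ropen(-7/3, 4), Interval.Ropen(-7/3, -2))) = {-7/3, 4}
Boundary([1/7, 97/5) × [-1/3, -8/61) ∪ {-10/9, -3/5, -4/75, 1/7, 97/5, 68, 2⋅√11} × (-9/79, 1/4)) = ({1/7, 97/5} × [-1/3, -8/61]) ∪ ([1/7, 97/5] × {-1/3, -8/61}) ∪ ({-10/9, -3/5, -4/75, 1/7, 97/5, 68, 2⋅√11} × [-9/79, 1/4])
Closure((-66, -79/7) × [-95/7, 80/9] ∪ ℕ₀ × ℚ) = (ℕ₀ \ (-66, -79/7) × ℝ) ∪ ([-66, -79/7] × [-95/7, 80/9]) ∪ (ℕ₀ × (ℚ ∪ (-∞, -95/7] ∪ [80/9, ∞)))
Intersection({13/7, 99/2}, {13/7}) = {13/7}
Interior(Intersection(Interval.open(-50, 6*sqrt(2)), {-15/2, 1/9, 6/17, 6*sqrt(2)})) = EmptySet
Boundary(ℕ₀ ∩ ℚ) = ℕ₀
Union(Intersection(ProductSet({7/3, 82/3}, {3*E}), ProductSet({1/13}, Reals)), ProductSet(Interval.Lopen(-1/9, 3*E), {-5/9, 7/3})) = ProductSet(Interval.Lopen(-1/9, 3*E), {-5/9, 7/3})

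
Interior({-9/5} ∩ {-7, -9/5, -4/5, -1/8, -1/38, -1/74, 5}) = ∅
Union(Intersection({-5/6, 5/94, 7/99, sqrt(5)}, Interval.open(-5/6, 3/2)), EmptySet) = {5/94, 7/99}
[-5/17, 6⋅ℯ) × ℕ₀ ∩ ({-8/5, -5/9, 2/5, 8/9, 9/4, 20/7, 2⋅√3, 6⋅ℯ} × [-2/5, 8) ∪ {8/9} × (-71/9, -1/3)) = {2/5, 8/9, 9/4, 20/7, 2⋅√3} × {0, 1, …, 7}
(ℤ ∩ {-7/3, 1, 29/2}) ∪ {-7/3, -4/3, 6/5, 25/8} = {-7/3, -4/3, 1, 6/5, 25/8}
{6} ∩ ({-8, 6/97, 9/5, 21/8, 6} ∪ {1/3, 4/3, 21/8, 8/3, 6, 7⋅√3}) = {6}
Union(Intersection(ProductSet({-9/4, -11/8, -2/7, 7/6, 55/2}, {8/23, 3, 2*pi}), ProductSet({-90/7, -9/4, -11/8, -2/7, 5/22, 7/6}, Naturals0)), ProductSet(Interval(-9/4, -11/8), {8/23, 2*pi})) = Union(ProductSet({-9/4, -11/8, -2/7, 7/6}, {3}), ProductSet(Interval(-9/4, -11/8), {8/23, 2*pi}))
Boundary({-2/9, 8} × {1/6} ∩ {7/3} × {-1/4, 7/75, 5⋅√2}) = ∅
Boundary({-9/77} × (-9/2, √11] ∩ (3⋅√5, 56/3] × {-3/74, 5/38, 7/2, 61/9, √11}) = ∅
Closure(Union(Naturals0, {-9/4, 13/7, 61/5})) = Union({-9/4, 13/7, 61/5}, Naturals0)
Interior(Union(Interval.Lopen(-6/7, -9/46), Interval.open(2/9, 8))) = Union(Interval.open(-6/7, -9/46), Interval.open(2/9, 8))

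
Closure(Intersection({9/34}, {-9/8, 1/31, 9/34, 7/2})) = {9/34}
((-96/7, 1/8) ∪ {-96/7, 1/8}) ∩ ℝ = [-96/7, 1/8]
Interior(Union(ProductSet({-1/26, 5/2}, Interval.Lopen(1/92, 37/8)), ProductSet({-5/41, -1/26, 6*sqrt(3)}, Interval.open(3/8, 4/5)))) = EmptySet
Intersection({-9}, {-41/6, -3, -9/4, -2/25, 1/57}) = EmptySet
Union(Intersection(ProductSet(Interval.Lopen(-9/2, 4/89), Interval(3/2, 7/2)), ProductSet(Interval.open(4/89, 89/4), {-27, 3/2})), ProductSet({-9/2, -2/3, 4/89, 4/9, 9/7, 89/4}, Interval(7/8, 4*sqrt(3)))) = ProductSet({-9/2, -2/3, 4/89, 4/9, 9/7, 89/4}, Interval(7/8, 4*sqrt(3)))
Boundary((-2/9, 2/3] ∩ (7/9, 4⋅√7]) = ∅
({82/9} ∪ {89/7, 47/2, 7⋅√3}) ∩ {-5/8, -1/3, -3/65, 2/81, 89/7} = {89/7}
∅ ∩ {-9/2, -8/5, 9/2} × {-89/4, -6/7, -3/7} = ∅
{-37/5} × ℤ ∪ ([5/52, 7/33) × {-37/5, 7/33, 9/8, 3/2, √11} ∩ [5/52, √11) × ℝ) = ({-37/5} × ℤ) ∪ ([5/52, 7/33) × {-37/5, 7/33, 9/8, 3/2, √11})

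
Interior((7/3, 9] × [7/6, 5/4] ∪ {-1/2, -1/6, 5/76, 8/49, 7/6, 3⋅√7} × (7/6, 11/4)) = (7/3, 9) × (7/6, 5/4)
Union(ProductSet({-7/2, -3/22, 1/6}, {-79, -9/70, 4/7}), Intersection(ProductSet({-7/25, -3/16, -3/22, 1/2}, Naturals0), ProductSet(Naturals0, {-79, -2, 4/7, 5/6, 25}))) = ProductSet({-7/2, -3/22, 1/6}, {-79, -9/70, 4/7})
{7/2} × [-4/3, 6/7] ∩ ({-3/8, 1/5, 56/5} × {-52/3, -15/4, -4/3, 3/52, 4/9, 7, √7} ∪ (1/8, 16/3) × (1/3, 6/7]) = {7/2} × (1/3, 6/7]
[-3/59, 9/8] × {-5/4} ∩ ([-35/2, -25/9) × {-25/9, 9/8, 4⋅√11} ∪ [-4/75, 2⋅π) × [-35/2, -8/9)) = [-3/59, 9/8] × {-5/4}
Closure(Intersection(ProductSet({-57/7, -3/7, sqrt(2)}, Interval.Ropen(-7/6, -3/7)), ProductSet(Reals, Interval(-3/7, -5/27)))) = EmptySet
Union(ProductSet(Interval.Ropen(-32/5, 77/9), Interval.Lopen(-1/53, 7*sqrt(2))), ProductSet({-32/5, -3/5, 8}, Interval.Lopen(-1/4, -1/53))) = Union(ProductSet({-32/5, -3/5, 8}, Interval.Lopen(-1/4, -1/53)), ProductSet(Interval.Ropen(-32/5, 77/9), Interval.Lopen(-1/53, 7*sqrt(2))))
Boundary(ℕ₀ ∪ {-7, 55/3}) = {-7, 55/3} ∪ ℕ₀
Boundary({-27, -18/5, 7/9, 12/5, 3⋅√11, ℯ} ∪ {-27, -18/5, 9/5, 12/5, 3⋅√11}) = {-27, -18/5, 7/9, 9/5, 12/5, 3⋅√11, ℯ}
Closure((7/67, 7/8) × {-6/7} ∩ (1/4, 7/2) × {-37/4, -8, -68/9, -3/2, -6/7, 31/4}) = [1/4, 7/8] × {-6/7}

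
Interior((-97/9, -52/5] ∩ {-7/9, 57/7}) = ∅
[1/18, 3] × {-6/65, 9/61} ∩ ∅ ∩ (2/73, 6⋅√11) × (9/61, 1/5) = ∅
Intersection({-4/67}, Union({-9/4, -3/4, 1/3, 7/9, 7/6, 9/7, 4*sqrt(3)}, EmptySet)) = EmptySet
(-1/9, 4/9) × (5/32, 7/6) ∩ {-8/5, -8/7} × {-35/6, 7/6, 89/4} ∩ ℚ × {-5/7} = ∅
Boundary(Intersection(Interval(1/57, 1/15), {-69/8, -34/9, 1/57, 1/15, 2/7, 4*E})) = {1/57, 1/15}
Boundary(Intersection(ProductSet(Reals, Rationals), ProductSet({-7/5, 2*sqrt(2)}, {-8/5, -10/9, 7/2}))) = ProductSet({-7/5, 2*sqrt(2)}, {-8/5, -10/9, 7/2})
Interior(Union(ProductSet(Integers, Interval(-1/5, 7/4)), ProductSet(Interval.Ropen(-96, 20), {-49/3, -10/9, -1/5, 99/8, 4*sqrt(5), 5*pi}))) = EmptySet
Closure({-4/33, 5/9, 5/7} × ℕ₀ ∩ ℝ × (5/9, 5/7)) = ∅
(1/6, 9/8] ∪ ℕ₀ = ℕ₀ ∪ (1/6, 9/8]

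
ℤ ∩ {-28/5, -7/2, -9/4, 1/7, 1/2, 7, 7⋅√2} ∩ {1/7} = ∅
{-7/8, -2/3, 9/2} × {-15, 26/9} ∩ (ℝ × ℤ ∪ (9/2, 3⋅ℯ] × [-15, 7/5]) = {-7/8, -2/3, 9/2} × {-15}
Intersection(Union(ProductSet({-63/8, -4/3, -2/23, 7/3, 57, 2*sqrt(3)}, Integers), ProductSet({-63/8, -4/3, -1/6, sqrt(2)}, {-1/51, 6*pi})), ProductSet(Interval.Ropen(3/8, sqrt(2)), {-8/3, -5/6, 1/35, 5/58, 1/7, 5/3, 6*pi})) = EmptySet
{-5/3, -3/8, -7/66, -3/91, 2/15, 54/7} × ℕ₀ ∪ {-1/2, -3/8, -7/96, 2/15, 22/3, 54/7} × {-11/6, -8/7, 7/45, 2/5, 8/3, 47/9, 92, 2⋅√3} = ({-5/3, -3/8, -7/66, -3/91, 2/15, 54/7} × ℕ₀) ∪ ({-1/2, -3/8, -7/96, 2/15, 22/3, 54/7} × {-11/6, -8/7, 7/45, 2/5, 8/3, 47/9, 92, 2⋅√3})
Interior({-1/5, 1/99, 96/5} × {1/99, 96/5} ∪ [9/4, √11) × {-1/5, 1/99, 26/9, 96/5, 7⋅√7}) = ∅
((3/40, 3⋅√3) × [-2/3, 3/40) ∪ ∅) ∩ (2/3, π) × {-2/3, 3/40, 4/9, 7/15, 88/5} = (2/3, π) × {-2/3}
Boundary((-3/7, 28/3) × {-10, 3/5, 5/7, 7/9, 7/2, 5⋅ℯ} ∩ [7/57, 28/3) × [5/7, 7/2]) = [7/57, 28/3] × {5/7, 7/9, 7/2}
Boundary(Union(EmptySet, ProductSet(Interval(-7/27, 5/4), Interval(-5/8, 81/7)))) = Union(ProductSet({-7/27, 5/4}, Interval(-5/8, 81/7)), ProductSet(Interval(-7/27, 5/4), {-5/8, 81/7}))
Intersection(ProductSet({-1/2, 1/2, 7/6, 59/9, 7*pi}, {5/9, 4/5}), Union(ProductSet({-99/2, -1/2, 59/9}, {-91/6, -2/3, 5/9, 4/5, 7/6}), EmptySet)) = ProductSet({-1/2, 59/9}, {5/9, 4/5})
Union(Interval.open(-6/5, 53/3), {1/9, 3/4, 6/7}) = Interval.open(-6/5, 53/3)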